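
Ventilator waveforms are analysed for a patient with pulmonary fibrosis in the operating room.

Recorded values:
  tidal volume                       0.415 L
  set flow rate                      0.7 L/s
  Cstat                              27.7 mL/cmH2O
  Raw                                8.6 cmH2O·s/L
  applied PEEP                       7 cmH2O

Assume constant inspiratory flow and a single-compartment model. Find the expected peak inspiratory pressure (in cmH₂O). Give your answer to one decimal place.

Equation of motion (constant flow): PIP = Vt/C + R·V̇ + PEEP.
PIP = 415/27.7 + 8.6×0.7 + 7 = 14.982 + 6.02 + 7 = 28.002 cmH2O.

28.0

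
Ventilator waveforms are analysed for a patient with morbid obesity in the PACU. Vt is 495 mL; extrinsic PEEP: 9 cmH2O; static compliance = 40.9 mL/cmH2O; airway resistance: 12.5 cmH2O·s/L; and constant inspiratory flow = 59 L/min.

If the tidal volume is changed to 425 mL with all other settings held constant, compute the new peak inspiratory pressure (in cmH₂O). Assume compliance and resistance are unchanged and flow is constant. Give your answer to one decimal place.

Flow: 59 L/min ÷ 60 = 0.9833 L/s.
PIP = Vt/C + R·V̇ + PEEP (constant-flow equation of motion).
Only the elastic term changes: ΔPIP = ΔVt / C = (425 − 495) / 40.9 = -1.711 cmH2O.
Original PIP = 495/40.9 + 12.5×0.9833 + 9 = 33.394 cmH2O; new PIP = 33.394 + (-1.711) = 31.683 cmH2O.

31.7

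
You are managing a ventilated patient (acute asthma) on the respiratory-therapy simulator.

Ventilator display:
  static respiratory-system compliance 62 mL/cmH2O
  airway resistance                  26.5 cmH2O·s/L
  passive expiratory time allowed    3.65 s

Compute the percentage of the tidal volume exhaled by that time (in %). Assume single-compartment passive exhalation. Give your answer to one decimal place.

τ = R × C = 26.5 × 62 mL/cmH2O = 26.5 × 0.062 L/cmH2O = 1.643 s.
Passive exhalation: V(t)/V₀ = e^(−t/τ) = e^(−3.65/1.643) = 0.1084.
Fraction exhaled = 1 − 0.1084 = 0.8916 → 89.16%.

89.2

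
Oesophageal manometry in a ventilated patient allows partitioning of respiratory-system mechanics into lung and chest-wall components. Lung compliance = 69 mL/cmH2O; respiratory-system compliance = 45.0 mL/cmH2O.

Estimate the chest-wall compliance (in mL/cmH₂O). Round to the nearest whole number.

1/Ccw = 1/Crs − 1/CL.
1/Ccw = 1/45.0 − 1/69 = 0.007729.
Ccw = 129.38 mL/cmH2O.

129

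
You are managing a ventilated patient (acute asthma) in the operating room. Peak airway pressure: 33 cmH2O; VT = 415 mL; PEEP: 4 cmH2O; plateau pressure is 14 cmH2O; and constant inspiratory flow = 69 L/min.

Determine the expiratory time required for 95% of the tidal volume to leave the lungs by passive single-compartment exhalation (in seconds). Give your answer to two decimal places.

2.05

Flow: 69 L/min ÷ 60 = 1.15 L/s.
R = (PIP − Pplat)/V̇ = (33 − 14) / 1.15 = 19.0/1.15 = 16.522 cmH2O·s/L.
C = Vt/(Pplat − PEEP) = 415.0 / (14 − 4) = 415.0/10.0 = 41.5 mL/cmH2O.
τ = R × C = 16.522 × 0.0415 L/cmH2O = 0.6857 s.
t = −τ·ln(1 − 0.95) = −0.6857·ln(0.05) = 2.054 s.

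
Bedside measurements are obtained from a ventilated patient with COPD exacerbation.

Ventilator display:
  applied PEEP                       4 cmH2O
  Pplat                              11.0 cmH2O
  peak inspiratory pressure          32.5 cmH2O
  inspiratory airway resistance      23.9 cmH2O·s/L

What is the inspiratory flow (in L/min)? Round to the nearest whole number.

flow = (PIP − Pplat) / Raw = (32.5 − 11.0) / 23.9 = 0.8996 L/s × 60 = 53.976 L/min.

54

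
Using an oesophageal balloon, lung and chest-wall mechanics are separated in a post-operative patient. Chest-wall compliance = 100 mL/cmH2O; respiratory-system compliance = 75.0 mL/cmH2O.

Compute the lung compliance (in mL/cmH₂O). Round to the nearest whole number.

1/CL = 1/Crs − 1/Ccw.
1/CL = 1/75.0 − 1/100 = 0.003333.
CL = 300.03 mL/cmH2O.

300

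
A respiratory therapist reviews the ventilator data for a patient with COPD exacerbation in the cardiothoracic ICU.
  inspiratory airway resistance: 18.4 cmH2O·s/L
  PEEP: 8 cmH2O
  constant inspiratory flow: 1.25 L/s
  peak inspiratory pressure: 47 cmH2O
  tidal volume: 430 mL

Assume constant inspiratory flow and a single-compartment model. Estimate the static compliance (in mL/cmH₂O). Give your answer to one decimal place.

Equation of motion (constant flow): PIP = Vt/C + R·V̇ + PEEP.
Vt/C = PIP − R·V̇ − PEEP = 47 − 18.4×1.25 − 8 = 47 − 23.0 − 8 = 16.0 cmH2O.
C = Vt / 16.0 = 430 / 16.0 = 26.875 mL/cmH2O.

26.9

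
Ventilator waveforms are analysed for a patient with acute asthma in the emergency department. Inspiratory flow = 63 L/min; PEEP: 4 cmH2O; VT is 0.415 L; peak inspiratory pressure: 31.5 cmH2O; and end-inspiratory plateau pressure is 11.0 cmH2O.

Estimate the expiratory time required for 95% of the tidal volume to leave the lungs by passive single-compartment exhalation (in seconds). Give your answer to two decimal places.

Flow: 63 L/min ÷ 60 = 1.05 L/s.
R = (PIP − Pplat)/V̇ = (31.5 − 11.0) / 1.05 = 20.5/1.05 = 19.524 cmH2O·s/L.
C = Vt/(Pplat − PEEP) = 415.0 / (11.0 − 4) = 415.0/7.0 = 59.286 mL/cmH2O.
τ = R × C = 19.524 × 0.05929 L/cmH2O = 1.158 s.
t = −τ·ln(1 − 0.95) = −1.158·ln(0.05) = 3.469 s.

3.47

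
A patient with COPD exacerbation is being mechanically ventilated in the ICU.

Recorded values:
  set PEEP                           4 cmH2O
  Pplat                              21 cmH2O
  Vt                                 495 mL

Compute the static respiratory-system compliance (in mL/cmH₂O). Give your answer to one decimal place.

29.1

Cstat = Vt / (Pplat − PEEP) = 495 / (21 − 4) = 495 / 17.0 = 29.118 mL/cmH2O.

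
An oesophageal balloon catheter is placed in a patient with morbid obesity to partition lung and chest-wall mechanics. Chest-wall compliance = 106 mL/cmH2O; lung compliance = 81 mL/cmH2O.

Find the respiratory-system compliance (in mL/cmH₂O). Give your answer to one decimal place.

Lung and chest wall are elastances in series: 1/Crs = 1/CL + 1/Ccw.
1/Crs = 1/81 + 1/106 = 0.02178.
Crs = 45.914 mL/cmH2O.

45.9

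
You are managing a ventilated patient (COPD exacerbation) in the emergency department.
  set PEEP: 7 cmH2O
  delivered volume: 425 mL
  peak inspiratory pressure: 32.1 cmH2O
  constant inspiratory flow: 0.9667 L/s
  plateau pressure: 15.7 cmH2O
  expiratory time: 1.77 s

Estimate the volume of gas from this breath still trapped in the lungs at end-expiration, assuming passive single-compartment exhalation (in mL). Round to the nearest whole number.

50

R = (PIP − Pplat)/V̇ = (32.1 − 15.7) / 0.9667 = 16.4/0.9667 = 16.965 cmH2O·s/L.
C = Vt/(Pplat − PEEP) = 425.0 / (15.7 − 7) = 425.0/8.7 = 48.851 mL/cmH2O.
τ = R × C = 16.965 × 0.04885 L/cmH2O = 0.8287 s.
Fraction remaining = e^(−Te/τ) = e^(−1.77/0.8287) = 0.1181.
Trapped volume = 425.0 × 0.1181 = 50.193 mL.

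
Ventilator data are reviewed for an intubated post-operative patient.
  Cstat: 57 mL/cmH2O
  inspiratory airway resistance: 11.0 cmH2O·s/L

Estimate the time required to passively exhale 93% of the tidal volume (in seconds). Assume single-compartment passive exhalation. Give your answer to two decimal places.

1.67

τ = R × C = 11.0 × 57 mL/cmH2O = 11.0 × 0.057 L/cmH2O = 0.627 s.
Exhaled fraction f = 1 − e^(−t/τ) → t = −τ·ln(1 − f) = −0.627·ln(0.07) = 1.667 s.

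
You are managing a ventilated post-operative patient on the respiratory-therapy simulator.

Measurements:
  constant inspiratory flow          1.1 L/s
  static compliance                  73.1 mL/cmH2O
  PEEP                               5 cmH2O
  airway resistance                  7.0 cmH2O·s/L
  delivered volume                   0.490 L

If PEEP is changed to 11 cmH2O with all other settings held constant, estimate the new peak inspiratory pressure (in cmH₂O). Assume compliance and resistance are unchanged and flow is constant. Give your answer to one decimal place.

PIP = Vt/C + R·V̇ + PEEP (constant-flow equation of motion).
Only the baseline term changes: ΔPIP = ΔPEEP = 11 − 5 = 6.0 cmH2O.
Original PIP = 490/73.1 + 7.0×1.1 + 5 = 19.403 cmH2O; new PIP = 19.403 + (6.0) = 25.403 cmH2O.

25.4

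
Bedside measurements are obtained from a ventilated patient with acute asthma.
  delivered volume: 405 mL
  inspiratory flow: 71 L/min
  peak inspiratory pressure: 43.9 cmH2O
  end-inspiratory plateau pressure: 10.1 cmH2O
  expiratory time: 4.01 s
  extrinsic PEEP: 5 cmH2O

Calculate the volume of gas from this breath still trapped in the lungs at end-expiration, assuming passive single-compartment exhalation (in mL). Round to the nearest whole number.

Flow: 71 L/min ÷ 60 = 1.1833 L/s.
R = (PIP − Pplat)/V̇ = (43.9 − 10.1) / 1.1833 = 33.8/1.1833 = 28.564 cmH2O·s/L.
C = Vt/(Pplat − PEEP) = 405.0 / (10.1 − 5) = 405.0/5.1 = 79.412 mL/cmH2O.
τ = R × C = 28.564 × 0.07941 L/cmH2O = 2.268 s.
Fraction remaining = e^(−Te/τ) = e^(−4.01/2.268) = 0.1707.
Trapped volume = 405.0 × 0.1707 = 69.134 mL.

69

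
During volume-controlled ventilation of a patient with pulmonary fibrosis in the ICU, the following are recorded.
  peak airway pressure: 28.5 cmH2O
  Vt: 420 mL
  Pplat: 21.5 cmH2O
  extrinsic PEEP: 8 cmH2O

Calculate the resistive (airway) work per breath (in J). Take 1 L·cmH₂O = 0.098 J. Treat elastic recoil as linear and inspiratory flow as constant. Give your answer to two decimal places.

With constant inspiratory flow the resistive pressure is constant at PIP − Pplat = 28.5 − 21.5 = 7.0 cmH2O, so resistive work = 7.0 × 0.420 = 2.94 L·cmH2O.
× 0.098 J/(L·cmH2O) → 0.2881 J.

0.29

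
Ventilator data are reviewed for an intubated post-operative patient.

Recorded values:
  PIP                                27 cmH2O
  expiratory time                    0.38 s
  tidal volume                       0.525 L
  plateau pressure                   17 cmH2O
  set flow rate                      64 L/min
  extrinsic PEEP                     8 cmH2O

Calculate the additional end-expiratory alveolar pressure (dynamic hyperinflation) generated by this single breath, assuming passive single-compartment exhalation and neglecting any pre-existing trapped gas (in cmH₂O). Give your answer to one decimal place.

Flow: 64 L/min ÷ 60 = 1.0667 L/s.
R = (PIP − Pplat)/V̇ = (27 − 17) / 1.0667 = 10.0/1.0667 = 9.375 cmH2O·s/L.
C = Vt/(Pplat − PEEP) = 525.0 / (17 − 8) = 525.0/9.0 = 58.333 mL/cmH2O.
τ = R × C = 9.375 × 0.05833 L/cmH2O = 0.5468 s.
Fraction remaining = e^(−Te/τ) = e^(−0.38/0.5468) = 0.4991; trapped volume = 525.0 × 0.4991 = 262.03 mL.
Additional alveolar pressure from trapping ≈ V_trapped / C = 262.03 / 58.333 = 4.492 cmH2O.

4.5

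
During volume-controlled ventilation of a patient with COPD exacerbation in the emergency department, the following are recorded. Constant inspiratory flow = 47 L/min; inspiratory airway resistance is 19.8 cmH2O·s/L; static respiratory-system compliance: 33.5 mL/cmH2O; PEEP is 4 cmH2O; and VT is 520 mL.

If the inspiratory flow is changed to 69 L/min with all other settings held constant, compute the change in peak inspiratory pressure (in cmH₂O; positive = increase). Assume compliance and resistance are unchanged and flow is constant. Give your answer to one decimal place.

7.3

Flow: 47 L/min ÷ 60 = 0.7833 L/s.
New flow: 69 L/min ÷ 60 = 1.15 L/s.
PIP = Vt/C + R·V̇ + PEEP (constant-flow equation of motion).
Only the resistive term changes: ΔPIP = R × ΔV̇ = 19.8 × (1.15 − 0.7833) = 19.8 × 0.3667 = 7.261 cmH2O.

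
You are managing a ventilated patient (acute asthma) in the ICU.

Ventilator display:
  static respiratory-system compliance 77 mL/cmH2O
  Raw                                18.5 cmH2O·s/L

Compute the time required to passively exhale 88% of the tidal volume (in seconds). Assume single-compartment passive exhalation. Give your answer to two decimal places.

τ = R × C = 18.5 × 77 mL/cmH2O = 18.5 × 0.077 L/cmH2O = 1.425 s.
Exhaled fraction f = 1 − e^(−t/τ) → t = −τ·ln(1 − f) = −1.425·ln(0.12) = 3.021 s.

3.02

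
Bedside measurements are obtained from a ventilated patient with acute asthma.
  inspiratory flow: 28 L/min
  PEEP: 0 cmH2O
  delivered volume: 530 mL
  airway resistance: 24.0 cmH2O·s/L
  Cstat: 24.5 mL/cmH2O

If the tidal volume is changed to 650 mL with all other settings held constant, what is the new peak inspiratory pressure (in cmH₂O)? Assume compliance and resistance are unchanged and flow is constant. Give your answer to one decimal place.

37.7

Flow: 28 L/min ÷ 60 = 0.4667 L/s.
PIP = Vt/C + R·V̇ + PEEP (constant-flow equation of motion).
Only the elastic term changes: ΔPIP = ΔVt / C = (650 − 530) / 24.5 = 4.898 cmH2O.
Original PIP = 530/24.5 + 24.0×0.4667 + 0 = 32.833 cmH2O; new PIP = 32.833 + (4.898) = 37.731 cmH2O.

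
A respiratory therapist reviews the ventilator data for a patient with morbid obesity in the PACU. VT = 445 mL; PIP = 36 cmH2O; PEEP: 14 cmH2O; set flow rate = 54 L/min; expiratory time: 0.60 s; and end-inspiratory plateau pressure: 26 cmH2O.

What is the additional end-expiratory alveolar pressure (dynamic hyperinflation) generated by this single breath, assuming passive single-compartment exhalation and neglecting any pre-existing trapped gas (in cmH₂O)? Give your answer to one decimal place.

Flow: 54 L/min ÷ 60 = 0.9 L/s.
R = (PIP − Pplat)/V̇ = (36 − 26) / 0.9 = 10.0/0.9 = 11.111 cmH2O·s/L.
C = Vt/(Pplat − PEEP) = 445.0 / (26 − 14) = 445.0/12.0 = 37.083 mL/cmH2O.
τ = R × C = 11.111 × 0.03708 L/cmH2O = 0.412 s.
Fraction remaining = e^(−Te/τ) = e^(−0.60/0.412) = 0.2331; trapped volume = 445.0 × 0.2331 = 103.73 mL.
Additional alveolar pressure from trapping ≈ V_trapped / C = 103.73 / 37.083 = 2.797 cmH2O.

2.8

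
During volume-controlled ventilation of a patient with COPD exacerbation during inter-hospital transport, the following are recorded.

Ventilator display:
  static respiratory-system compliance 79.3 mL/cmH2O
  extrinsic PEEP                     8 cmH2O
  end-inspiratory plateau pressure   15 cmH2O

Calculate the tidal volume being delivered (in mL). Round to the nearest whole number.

555

Vt = Cstat × (Pplat − PEEP) = 79.3 × (15 − 8) = 79.3 × 7.0 = 555.1 mL.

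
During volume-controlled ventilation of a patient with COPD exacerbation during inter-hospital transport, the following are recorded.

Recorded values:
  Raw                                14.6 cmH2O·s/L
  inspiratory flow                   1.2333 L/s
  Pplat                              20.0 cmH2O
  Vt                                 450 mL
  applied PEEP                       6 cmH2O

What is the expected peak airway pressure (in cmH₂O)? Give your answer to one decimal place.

38.0

PIP = Pplat + Raw × flow = 20.0 + 14.6 × 1.2333 = 20.0 + 18.006 = 38.006 cmH2O.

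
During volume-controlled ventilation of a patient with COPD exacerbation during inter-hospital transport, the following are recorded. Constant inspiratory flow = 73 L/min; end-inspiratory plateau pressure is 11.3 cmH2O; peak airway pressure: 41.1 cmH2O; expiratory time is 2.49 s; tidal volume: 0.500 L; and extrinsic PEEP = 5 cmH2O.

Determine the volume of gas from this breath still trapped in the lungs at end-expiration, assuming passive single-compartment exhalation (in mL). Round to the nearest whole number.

Flow: 73 L/min ÷ 60 = 1.2167 L/s.
R = (PIP − Pplat)/V̇ = (41.1 − 11.3) / 1.2167 = 29.8/1.2167 = 24.492 cmH2O·s/L.
C = Vt/(Pplat − PEEP) = 500.0 / (11.3 − 5) = 500.0/6.3 = 79.365 mL/cmH2O.
τ = R × C = 24.492 × 0.07937 L/cmH2O = 1.944 s.
Fraction remaining = e^(−Te/τ) = e^(−2.49/1.944) = 0.2778.
Trapped volume = 500.0 × 0.2778 = 138.9 mL.

139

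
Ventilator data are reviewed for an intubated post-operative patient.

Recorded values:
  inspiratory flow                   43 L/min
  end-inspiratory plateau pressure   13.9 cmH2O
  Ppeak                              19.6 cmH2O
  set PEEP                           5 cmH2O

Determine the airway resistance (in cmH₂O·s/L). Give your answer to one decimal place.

Flow: 43 L/min ÷ 60 = 0.7167 L/s.
Raw = (PIP − Pplat) / flow = (19.6 − 13.9) / 0.7167 = 5.7 / 0.7167 = 7.953 cmH2O·s/L.

8.0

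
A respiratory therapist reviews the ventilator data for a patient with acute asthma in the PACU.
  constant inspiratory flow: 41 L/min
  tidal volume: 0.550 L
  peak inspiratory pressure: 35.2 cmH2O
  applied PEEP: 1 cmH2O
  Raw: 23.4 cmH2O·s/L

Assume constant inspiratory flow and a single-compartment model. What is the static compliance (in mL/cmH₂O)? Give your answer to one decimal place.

Flow: 41 L/min ÷ 60 = 0.6833 L/s.
Equation of motion (constant flow): PIP = Vt/C + R·V̇ + PEEP.
Vt/C = PIP − R·V̇ − PEEP = 35.2 − 23.4×0.6833 − 1 = 35.2 − 15.989 − 1 = 18.211 cmH2O.
C = Vt / 18.211 = 550 / 18.211 = 30.202 mL/cmH2O.

30.2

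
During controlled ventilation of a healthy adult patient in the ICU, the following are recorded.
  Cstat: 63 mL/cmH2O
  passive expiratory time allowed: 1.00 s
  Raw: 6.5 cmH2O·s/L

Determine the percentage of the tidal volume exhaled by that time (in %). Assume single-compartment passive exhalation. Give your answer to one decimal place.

τ = R × C = 6.5 × 63 mL/cmH2O = 6.5 × 0.063 L/cmH2O = 0.4095 s.
Passive exhalation: V(t)/V₀ = e^(−t/τ) = e^(−1.00/0.4095) = 0.08699.
Fraction exhaled = 1 − 0.08699 = 0.913 → 91.3%.

91.3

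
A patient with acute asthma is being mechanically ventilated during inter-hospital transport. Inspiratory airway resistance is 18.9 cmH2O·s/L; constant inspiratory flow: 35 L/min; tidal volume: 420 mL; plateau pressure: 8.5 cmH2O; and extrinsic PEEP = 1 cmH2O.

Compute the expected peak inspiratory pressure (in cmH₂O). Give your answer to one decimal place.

19.5

Flow: 35 L/min ÷ 60 = 0.5833 L/s.
PIP = Pplat + Raw × flow = 8.5 + 18.9 × 0.5833 = 8.5 + 11.024 = 19.524 cmH2O.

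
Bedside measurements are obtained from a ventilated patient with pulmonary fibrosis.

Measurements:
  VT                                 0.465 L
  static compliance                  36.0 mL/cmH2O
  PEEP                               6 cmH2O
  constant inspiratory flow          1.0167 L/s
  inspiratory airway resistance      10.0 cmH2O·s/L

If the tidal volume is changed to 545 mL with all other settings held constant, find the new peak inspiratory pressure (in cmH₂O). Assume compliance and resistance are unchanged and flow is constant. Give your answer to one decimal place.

PIP = Vt/C + R·V̇ + PEEP (constant-flow equation of motion).
Only the elastic term changes: ΔPIP = ΔVt / C = (545 − 465) / 36.0 = 2.222 cmH2O.
Original PIP = 465/36.0 + 10.0×1.0167 + 6 = 29.084 cmH2O; new PIP = 29.084 + (2.222) = 31.306 cmH2O.

31.3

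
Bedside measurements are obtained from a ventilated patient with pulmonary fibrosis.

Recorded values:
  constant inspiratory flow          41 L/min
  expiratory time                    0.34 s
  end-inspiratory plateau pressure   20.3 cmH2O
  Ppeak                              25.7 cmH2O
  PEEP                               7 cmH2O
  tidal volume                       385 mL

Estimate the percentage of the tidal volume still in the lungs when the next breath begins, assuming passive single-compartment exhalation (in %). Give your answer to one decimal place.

22.6

Flow: 41 L/min ÷ 60 = 0.6833 L/s.
R = (PIP − Pplat)/V̇ = (25.7 − 20.3) / 0.6833 = 5.4/0.6833 = 7.903 cmH2O·s/L.
C = Vt/(Pplat − PEEP) = 385.0 / (20.3 − 7) = 385.0/13.3 = 28.947 mL/cmH2O.
τ = R × C = 7.903 × 0.02895 L/cmH2O = 0.2288 s.
Fraction remaining at end-expiration = e^(−Te/τ) = e^(−0.34/0.2288) = 0.2263 → 22.63%.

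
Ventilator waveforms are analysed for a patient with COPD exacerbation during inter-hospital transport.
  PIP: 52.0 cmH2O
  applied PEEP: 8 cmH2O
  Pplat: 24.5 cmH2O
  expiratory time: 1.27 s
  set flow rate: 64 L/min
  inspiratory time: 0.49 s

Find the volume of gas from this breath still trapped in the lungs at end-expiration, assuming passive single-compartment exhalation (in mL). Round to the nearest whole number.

Flow: 64 L/min ÷ 60 = 1.0667 L/s.
Vt = flow × Ti = 1.0667 L/s × 0.49 s × 1000 mL/L = 522.68 mL.
R = (PIP − Pplat)/V̇ = (52.0 − 24.5) / 1.0667 = 27.5/1.0667 = 25.78 cmH2O·s/L.
C = Vt/(Pplat − PEEP) = 522.68 / (24.5 − 8) = 522.68/16.5 = 31.678 mL/cmH2O.
τ = R × C = 25.78 × 0.03168 L/cmH2O = 0.8167 s.
Fraction remaining = e^(−Te/τ) = e^(−1.27/0.8167) = 0.2112.
Trapped volume = 522.68 × 0.2112 = 110.39 mL.

110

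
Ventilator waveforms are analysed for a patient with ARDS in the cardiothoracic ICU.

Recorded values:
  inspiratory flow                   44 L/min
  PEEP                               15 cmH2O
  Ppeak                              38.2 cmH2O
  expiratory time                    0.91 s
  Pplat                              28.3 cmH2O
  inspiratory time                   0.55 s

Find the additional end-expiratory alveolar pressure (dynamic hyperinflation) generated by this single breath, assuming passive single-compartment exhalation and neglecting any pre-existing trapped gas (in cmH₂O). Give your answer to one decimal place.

Flow: 44 L/min ÷ 60 = 0.7333 L/s.
Vt = flow × Ti = 0.7333 L/s × 0.55 s × 1000 mL/L = 403.32 mL.
R = (PIP − Pplat)/V̇ = (38.2 − 28.3) / 0.7333 = 9.9/0.7333 = 13.501 cmH2O·s/L.
C = Vt/(Pplat − PEEP) = 403.32 / (28.3 − 15) = 403.32/13.3 = 30.325 mL/cmH2O.
τ = R × C = 13.501 × 0.03033 L/cmH2O = 0.4095 s.
Fraction remaining = e^(−Te/τ) = e^(−0.91/0.4095) = 0.1084; trapped volume = 403.32 × 0.1084 = 43.72 mL.
Additional alveolar pressure from trapping ≈ V_trapped / C = 43.72 / 30.325 = 1.442 cmH2O.

1.4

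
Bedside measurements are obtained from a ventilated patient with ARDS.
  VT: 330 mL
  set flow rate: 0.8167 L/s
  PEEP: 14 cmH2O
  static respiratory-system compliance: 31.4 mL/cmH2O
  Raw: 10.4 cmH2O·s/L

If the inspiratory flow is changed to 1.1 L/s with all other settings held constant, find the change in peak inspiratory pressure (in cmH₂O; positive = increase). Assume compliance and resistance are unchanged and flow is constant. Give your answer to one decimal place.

2.9

PIP = Vt/C + R·V̇ + PEEP (constant-flow equation of motion).
Only the resistive term changes: ΔPIP = R × ΔV̇ = 10.4 × (1.1 − 0.8167) = 10.4 × 0.2833 = 2.946 cmH2O.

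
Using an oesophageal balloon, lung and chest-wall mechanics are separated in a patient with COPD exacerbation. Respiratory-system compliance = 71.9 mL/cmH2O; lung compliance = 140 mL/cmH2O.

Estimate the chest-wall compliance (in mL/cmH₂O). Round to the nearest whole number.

1/Ccw = 1/Crs − 1/CL.
1/Ccw = 1/71.9 − 1/140 = 0.006765.
Ccw = 147.82 mL/cmH2O.

148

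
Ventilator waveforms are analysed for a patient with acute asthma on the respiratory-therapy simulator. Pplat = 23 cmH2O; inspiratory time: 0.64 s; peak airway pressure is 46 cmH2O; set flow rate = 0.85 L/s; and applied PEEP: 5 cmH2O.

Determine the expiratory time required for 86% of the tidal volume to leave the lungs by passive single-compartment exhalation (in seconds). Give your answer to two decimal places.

Vt = flow × Ti = 0.85 L/s × 0.64 s × 1000 mL/L = 544.0 mL.
R = (PIP − Pplat)/V̇ = (46 − 23) / 0.85 = 23.0/0.85 = 27.059 cmH2O·s/L.
C = Vt/(Pplat − PEEP) = 544.0 / (23 − 5) = 544.0/18.0 = 30.222 mL/cmH2O.
τ = R × C = 27.059 × 0.03022 L/cmH2O = 0.8177 s.
t = −τ·ln(1 − 0.86) = −0.8177·ln(0.14) = 1.608 s.

1.61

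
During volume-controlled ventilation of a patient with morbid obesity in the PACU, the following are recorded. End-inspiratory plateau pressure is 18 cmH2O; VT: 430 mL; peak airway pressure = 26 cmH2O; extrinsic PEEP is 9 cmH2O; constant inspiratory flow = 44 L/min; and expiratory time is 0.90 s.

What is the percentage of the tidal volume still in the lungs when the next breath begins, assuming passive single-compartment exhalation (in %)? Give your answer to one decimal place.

Flow: 44 L/min ÷ 60 = 0.7333 L/s.
R = (PIP − Pplat)/V̇ = (26 − 18) / 0.7333 = 8.0/0.7333 = 10.91 cmH2O·s/L.
C = Vt/(Pplat − PEEP) = 430.0 / (18 − 9) = 430.0/9.0 = 47.778 mL/cmH2O.
τ = R × C = 10.91 × 0.04778 L/cmH2O = 0.5213 s.
Fraction remaining at end-expiration = e^(−Te/τ) = e^(−0.90/0.5213) = 0.1779 → 17.79%.

17.8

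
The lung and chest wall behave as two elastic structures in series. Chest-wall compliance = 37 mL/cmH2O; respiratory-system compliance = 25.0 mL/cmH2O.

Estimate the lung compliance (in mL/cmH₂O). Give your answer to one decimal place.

1/CL = 1/Crs − 1/Ccw.
1/CL = 1/25.0 − 1/37 = 0.01297.
CL = 77.101 mL/cmH2O.

77.1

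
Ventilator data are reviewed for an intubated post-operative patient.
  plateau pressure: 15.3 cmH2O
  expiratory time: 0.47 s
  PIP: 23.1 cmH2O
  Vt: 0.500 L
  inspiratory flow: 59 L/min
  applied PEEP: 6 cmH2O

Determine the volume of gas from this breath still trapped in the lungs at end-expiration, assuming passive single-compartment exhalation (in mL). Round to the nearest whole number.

Flow: 59 L/min ÷ 60 = 0.9833 L/s.
R = (PIP − Pplat)/V̇ = (23.1 − 15.3) / 0.9833 = 7.8/0.9833 = 7.932 cmH2O·s/L.
C = Vt/(Pplat − PEEP) = 500.0 / (15.3 − 6) = 500.0/9.3 = 53.763 mL/cmH2O.
τ = R × C = 7.932 × 0.05376 L/cmH2O = 0.4264 s.
Fraction remaining = e^(−Te/τ) = e^(−0.47/0.4264) = 0.3321.
Trapped volume = 500.0 × 0.3321 = 166.05 mL.

166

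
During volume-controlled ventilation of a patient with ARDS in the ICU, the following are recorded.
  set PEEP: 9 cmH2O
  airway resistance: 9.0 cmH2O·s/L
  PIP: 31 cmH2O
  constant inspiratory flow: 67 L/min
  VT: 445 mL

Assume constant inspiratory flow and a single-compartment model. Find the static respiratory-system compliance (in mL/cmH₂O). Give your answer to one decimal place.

Flow: 67 L/min ÷ 60 = 1.1167 L/s.
Equation of motion (constant flow): PIP = Vt/C + R·V̇ + PEEP.
Vt/C = PIP − R·V̇ − PEEP = 31 − 9.0×1.1167 − 9 = 31 − 10.05 − 9 = 11.95 cmH2O.
C = Vt / 11.95 = 445 / 11.95 = 37.238 mL/cmH2O.

37.2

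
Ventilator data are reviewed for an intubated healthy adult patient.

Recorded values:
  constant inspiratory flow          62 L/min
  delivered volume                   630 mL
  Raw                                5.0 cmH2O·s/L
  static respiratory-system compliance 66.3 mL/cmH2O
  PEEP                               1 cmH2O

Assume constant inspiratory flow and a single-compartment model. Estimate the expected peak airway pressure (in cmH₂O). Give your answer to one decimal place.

Flow: 62 L/min ÷ 60 = 1.0333 L/s.
Equation of motion (constant flow): PIP = Vt/C + R·V̇ + PEEP.
PIP = 630/66.3 + 5.0×1.0333 + 1 = 9.502 + 5.167 + 1 = 15.669 cmH2O.

15.7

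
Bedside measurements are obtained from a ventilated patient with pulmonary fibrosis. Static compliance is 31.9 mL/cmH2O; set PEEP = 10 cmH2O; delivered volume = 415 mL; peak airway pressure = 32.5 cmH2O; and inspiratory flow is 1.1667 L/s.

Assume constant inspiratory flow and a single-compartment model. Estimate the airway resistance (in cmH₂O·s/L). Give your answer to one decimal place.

8.1

Equation of motion (constant flow): PIP = Vt/C + R·V̇ + PEEP.
R·V̇ = PIP − Vt/C − PEEP = 32.5 − 415/31.9 − 10 = 32.5 − 13.009 − 10 = 9.491 cmH2O.
R = 9.491 / 1.1667 = 8.135 cmH2O·s/L.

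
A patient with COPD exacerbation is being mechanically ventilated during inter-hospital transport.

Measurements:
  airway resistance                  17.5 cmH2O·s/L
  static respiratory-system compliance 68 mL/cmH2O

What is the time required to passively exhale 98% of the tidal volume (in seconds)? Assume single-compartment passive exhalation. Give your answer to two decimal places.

τ = R × C = 17.5 × 68 mL/cmH2O = 17.5 × 0.068 L/cmH2O = 1.19 s.
Exhaled fraction f = 1 − e^(−t/τ) → t = −τ·ln(1 − f) = −1.19·ln(0.02) = 4.655 s.

4.66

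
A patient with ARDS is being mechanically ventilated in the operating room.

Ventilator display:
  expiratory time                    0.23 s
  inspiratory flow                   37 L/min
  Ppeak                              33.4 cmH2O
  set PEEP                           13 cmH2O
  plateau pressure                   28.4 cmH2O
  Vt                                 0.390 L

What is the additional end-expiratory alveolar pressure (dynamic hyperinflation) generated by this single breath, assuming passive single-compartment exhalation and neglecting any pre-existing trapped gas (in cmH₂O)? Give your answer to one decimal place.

5.0

Flow: 37 L/min ÷ 60 = 0.6167 L/s.
R = (PIP − Pplat)/V̇ = (33.4 − 28.4) / 0.6167 = 5.0/0.6167 = 8.108 cmH2O·s/L.
C = Vt/(Pplat − PEEP) = 390.0 / (28.4 − 13) = 390.0/15.4 = 25.325 mL/cmH2O.
τ = R × C = 8.108 × 0.02533 L/cmH2O = 0.2054 s.
Fraction remaining = e^(−Te/τ) = e^(−0.23/0.2054) = 0.3264; trapped volume = 390.0 × 0.3264 = 127.3 mL.
Additional alveolar pressure from trapping ≈ V_trapped / C = 127.3 / 25.325 = 5.027 cmH2O.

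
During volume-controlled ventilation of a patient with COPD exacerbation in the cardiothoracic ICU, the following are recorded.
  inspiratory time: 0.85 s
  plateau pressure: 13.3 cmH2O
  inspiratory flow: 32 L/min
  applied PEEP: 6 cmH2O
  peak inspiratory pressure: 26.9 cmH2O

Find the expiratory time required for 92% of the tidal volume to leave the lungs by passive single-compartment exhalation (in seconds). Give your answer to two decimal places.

Flow: 32 L/min ÷ 60 = 0.5333 L/s.
Vt = flow × Ti = 0.5333 L/s × 0.85 s × 1000 mL/L = 453.31 mL.
R = (PIP − Pplat)/V̇ = (26.9 − 13.3) / 0.5333 = 13.6/0.5333 = 25.502 cmH2O·s/L.
C = Vt/(Pplat − PEEP) = 453.31 / (13.3 − 6) = 453.31/7.3 = 62.097 mL/cmH2O.
τ = R × C = 25.502 × 0.0621 L/cmH2O = 1.584 s.
t = −τ·ln(1 − 0.92) = −1.584·ln(0.08) = 4.001 s.

4.00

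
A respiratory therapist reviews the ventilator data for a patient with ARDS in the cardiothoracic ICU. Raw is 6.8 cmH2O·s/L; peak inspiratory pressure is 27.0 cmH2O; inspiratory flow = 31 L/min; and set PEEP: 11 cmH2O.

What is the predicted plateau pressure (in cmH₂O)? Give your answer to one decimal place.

23.5

Flow: 31 L/min ÷ 60 = 0.5167 L/s.
Pplat = PIP − Raw × flow = 27.0 − 6.8 × 0.5167 = 27.0 − 3.514 = 23.486 cmH2O.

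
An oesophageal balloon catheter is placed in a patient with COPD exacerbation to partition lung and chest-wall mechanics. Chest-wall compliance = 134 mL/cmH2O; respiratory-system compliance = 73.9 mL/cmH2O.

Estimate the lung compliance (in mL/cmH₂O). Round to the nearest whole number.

165

1/CL = 1/Crs − 1/Ccw.
1/CL = 1/73.9 − 1/134 = 0.006069.
CL = 164.77 mL/cmH2O.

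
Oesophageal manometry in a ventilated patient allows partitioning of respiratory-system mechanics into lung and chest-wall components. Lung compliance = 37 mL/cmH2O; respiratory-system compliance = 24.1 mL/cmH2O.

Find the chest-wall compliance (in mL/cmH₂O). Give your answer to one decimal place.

1/Ccw = 1/Crs − 1/CL.
1/Ccw = 1/24.1 − 1/37 = 0.01447.
Ccw = 69.109 mL/cmH2O.

69.1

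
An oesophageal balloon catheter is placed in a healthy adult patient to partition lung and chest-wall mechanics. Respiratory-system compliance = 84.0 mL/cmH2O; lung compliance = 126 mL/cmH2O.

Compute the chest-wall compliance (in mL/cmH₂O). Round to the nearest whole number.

1/Ccw = 1/Crs − 1/CL.
1/Ccw = 1/84.0 − 1/126 = 0.003968.
Ccw = 252.02 mL/cmH2O.

252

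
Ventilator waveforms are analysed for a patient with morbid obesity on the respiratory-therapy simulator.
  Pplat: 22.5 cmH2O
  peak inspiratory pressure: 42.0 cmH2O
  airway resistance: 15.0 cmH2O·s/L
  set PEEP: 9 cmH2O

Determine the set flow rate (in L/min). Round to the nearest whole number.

flow = (PIP − Pplat) / Raw = (42.0 − 22.5) / 15.0 = 1.3 L/s × 60 = 78.0 L/min.

78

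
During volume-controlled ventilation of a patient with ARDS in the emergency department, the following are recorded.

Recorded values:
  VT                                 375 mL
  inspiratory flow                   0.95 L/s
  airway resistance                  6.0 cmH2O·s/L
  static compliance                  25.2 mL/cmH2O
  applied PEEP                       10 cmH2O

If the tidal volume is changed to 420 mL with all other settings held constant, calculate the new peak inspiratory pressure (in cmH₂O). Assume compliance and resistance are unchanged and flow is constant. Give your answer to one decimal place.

PIP = Vt/C + R·V̇ + PEEP (constant-flow equation of motion).
Only the elastic term changes: ΔPIP = ΔVt / C = (420 − 375) / 25.2 = 1.786 cmH2O.
Original PIP = 375/25.2 + 6.0×0.95 + 10 = 30.581 cmH2O; new PIP = 30.581 + (1.786) = 32.367 cmH2O.

32.4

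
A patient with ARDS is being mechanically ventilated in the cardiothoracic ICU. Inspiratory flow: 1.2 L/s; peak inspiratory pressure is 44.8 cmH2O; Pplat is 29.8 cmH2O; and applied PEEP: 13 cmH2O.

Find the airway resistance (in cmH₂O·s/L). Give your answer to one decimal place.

Raw = (PIP − Pplat) / flow = (44.8 − 29.8) / 1.2 = 15.0 / 1.2 = 12.5 cmH2O·s/L.

12.5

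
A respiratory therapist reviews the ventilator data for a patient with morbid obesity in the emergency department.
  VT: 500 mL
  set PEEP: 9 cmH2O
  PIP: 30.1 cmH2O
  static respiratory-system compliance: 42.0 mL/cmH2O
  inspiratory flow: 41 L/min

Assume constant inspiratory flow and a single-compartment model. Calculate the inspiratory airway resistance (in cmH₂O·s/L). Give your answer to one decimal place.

13.5

Flow: 41 L/min ÷ 60 = 0.6833 L/s.
Equation of motion (constant flow): PIP = Vt/C + R·V̇ + PEEP.
R·V̇ = PIP − Vt/C − PEEP = 30.1 − 500/42.0 − 9 = 30.1 − 11.905 − 9 = 9.195 cmH2O.
R = 9.195 / 0.6833 = 13.457 cmH2O·s/L.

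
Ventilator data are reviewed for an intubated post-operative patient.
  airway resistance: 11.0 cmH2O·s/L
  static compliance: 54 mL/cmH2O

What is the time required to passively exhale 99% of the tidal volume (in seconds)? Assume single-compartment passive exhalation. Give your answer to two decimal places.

2.74

τ = R × C = 11.0 × 54 mL/cmH2O = 11.0 × 0.054 L/cmH2O = 0.594 s.
Exhaled fraction f = 1 − e^(−t/τ) → t = −τ·ln(1 − f) = −0.594·ln(0.01) = 2.735 s.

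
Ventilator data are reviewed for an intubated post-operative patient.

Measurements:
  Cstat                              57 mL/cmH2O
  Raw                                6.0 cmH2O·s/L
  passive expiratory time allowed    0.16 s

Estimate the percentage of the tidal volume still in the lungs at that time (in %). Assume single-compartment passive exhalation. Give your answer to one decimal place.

62.6

τ = R × C = 6.0 × 57 mL/cmH2O = 6.0 × 0.057 L/cmH2O = 0.342 s.
Passive exhalation: V(t)/V₀ = e^(−t/τ) = e^(−0.16/0.342) = 0.6264.
Fraction remaining = 0.6264 → 62.64%.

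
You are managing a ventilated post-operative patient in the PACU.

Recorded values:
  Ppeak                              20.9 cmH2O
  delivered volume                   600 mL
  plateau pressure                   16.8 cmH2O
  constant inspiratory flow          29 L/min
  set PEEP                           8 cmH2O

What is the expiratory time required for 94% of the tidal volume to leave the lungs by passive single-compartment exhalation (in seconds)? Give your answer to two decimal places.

1.63

Flow: 29 L/min ÷ 60 = 0.4833 L/s.
R = (PIP − Pplat)/V̇ = (20.9 − 16.8) / 0.4833 = 4.1/0.4833 = 8.483 cmH2O·s/L.
C = Vt/(Pplat − PEEP) = 600.0 / (16.8 − 8) = 600.0/8.8 = 68.182 mL/cmH2O.
τ = R × C = 8.483 × 0.06818 L/cmH2O = 0.5784 s.
t = −τ·ln(1 − 0.94) = −0.5784·ln(0.06) = 1.627 s.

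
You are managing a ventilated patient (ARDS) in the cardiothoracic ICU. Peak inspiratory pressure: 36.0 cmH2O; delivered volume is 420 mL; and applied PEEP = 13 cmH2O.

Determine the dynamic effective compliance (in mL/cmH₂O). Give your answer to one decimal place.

18.3

Dynamic compliance = Vt / (PIP − PEEP) = 420 / (36.0 − 13) = 420 / 23.0 = 18.261 mL/cmH2O.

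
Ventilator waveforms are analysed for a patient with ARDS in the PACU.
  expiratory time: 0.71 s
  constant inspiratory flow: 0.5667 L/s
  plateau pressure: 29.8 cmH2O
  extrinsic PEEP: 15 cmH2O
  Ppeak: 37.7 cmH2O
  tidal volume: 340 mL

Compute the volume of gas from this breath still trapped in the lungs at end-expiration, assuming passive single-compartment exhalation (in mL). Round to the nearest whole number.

37

R = (PIP − Pplat)/V̇ = (37.7 − 29.8) / 0.5667 = 7.9/0.5667 = 13.94 cmH2O·s/L.
C = Vt/(Pplat − PEEP) = 340.0 / (29.8 − 15) = 340.0/14.8 = 22.973 mL/cmH2O.
τ = R × C = 13.94 × 0.02297 L/cmH2O = 0.3202 s.
Fraction remaining = e^(−Te/τ) = e^(−0.71/0.3202) = 0.1089.
Trapped volume = 340.0 × 0.1089 = 37.026 mL.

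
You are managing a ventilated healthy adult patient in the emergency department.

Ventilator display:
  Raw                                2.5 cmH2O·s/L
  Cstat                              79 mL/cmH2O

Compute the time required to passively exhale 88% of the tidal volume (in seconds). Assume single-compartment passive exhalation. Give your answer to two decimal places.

τ = R × C = 2.5 × 79 mL/cmH2O = 2.5 × 0.079 L/cmH2O = 0.1975 s.
Exhaled fraction f = 1 − e^(−t/τ) → t = −τ·ln(1 − f) = −0.1975·ln(0.12) = 0.4188 s.

0.42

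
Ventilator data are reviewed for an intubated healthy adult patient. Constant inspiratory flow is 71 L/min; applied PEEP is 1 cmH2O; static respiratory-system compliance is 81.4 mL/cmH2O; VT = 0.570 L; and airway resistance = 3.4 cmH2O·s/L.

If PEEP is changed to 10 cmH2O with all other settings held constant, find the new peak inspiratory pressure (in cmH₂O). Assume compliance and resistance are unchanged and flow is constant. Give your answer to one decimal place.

21.0

Flow: 71 L/min ÷ 60 = 1.1833 L/s.
PIP = Vt/C + R·V̇ + PEEP (constant-flow equation of motion).
Only the baseline term changes: ΔPIP = ΔPEEP = 10 − 1 = 9.0 cmH2O.
Original PIP = 570/81.4 + 3.4×1.1833 + 1 = 12.026 cmH2O; new PIP = 12.026 + (9.0) = 21.026 cmH2O.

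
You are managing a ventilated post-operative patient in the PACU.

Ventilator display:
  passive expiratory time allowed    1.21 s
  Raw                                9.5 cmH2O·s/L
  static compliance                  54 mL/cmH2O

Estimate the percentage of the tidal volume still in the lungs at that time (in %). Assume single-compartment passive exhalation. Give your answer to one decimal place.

9.5

τ = R × C = 9.5 × 54 mL/cmH2O = 9.5 × 0.054 L/cmH2O = 0.513 s.
Passive exhalation: V(t)/V₀ = e^(−t/τ) = e^(−1.21/0.513) = 0.09455.
Fraction remaining = 0.09455 → 9.455%.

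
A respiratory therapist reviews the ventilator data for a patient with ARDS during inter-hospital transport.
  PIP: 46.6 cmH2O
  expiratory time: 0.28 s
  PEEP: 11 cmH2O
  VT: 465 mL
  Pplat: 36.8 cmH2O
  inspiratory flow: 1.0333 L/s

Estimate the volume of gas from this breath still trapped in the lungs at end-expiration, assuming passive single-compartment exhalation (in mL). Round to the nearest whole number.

R = (PIP − Pplat)/V̇ = (46.6 − 36.8) / 1.0333 = 9.8/1.0333 = 9.484 cmH2O·s/L.
C = Vt/(Pplat − PEEP) = 465.0 / (36.8 − 11) = 465.0/25.8 = 18.023 mL/cmH2O.
τ = R × C = 9.484 × 0.01802 L/cmH2O = 0.1709 s.
Fraction remaining = e^(−Te/τ) = e^(−0.28/0.1709) = 0.1943.
Trapped volume = 465.0 × 0.1943 = 90.35 mL.

90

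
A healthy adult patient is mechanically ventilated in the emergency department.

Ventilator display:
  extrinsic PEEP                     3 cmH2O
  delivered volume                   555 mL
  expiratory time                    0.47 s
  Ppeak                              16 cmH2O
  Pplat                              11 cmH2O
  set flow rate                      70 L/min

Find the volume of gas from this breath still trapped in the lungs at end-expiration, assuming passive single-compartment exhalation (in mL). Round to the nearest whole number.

114

Flow: 70 L/min ÷ 60 = 1.1667 L/s.
R = (PIP − Pplat)/V̇ = (16 − 11) / 1.1667 = 5.0/1.1667 = 4.286 cmH2O·s/L.
C = Vt/(Pplat − PEEP) = 555.0 / (11 − 3) = 555.0/8.0 = 69.375 mL/cmH2O.
τ = R × C = 4.286 × 0.06938 L/cmH2O = 0.2974 s.
Fraction remaining = e^(−Te/τ) = e^(−0.47/0.2974) = 0.2059.
Trapped volume = 555.0 × 0.2059 = 114.27 mL.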